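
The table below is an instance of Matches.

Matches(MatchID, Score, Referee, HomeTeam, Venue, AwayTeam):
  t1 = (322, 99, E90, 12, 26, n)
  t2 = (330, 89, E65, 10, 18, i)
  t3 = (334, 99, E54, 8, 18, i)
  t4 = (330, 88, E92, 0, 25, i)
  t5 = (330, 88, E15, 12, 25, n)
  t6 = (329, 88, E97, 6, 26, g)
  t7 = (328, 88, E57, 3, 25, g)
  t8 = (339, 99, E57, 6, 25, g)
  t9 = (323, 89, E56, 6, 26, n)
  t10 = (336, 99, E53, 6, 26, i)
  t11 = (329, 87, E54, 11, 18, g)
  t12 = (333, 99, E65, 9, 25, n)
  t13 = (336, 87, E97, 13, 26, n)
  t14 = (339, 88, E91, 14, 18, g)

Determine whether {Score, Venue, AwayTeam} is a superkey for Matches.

All 14 rows have distinct {Score, Venue, AwayTeam} values, so {Score, Venue, AwayTeam} → (all attributes) holds and {Score, Venue, AwayTeam} is a superkey.

Yes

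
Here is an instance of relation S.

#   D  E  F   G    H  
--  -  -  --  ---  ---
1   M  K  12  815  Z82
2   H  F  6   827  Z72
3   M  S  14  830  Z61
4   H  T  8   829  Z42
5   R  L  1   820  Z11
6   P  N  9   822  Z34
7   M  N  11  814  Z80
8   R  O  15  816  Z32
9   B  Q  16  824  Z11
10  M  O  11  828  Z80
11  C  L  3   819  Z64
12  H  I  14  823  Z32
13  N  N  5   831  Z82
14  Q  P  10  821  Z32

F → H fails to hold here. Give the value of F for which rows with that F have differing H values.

F=12: row 1 → H = Z82 ✓
F=6: row 2 → H = Z72 ✓
F=14: rows 3, 12 → H takes values {Z61, Z32} — violation
F=8: row 4 → H = Z42 ✓
F=1: row 5 → H = Z11 ✓
F=9: row 6 → H = Z34 ✓
F=11: rows 7, 10 → H = Z80, Z80 ✓
F=15: row 8 → H = Z32 ✓
F=16: row 9 → H = Z11 ✓
F=3: row 11 → H = Z64 ✓
F=5: row 13 → H = Z82 ✓
F=10: row 14 → H = Z32 ✓
The only F value with inconsistent H is F=14.

14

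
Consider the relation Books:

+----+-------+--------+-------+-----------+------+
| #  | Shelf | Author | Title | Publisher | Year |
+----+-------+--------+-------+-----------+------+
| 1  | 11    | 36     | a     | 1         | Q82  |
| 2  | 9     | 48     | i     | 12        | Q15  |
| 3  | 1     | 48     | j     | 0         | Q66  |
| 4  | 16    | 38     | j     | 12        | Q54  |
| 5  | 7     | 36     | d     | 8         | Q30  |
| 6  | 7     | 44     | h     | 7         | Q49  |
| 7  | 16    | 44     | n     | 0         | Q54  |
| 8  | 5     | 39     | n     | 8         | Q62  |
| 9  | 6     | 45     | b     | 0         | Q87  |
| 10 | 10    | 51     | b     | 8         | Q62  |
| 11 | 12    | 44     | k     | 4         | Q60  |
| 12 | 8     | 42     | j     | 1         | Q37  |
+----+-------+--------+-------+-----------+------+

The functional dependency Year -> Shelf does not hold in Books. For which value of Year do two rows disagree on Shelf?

Q62

Year=Q82: row 1 → Shelf = 11 ✓
Year=Q15: row 2 → Shelf = 9 ✓
Year=Q66: row 3 → Shelf = 1 ✓
Year=Q54: rows 4, 7 → Shelf = 16, 16 ✓
Year=Q30: row 5 → Shelf = 7 ✓
Year=Q49: row 6 → Shelf = 7 ✓
Year=Q62: rows 8, 10 → Shelf takes values {5, 10} — violation
Year=Q87: row 9 → Shelf = 6 ✓
Year=Q60: row 11 → Shelf = 12 ✓
Year=Q37: row 12 → Shelf = 8 ✓
The only Year value with inconsistent Shelf is Year=Q62.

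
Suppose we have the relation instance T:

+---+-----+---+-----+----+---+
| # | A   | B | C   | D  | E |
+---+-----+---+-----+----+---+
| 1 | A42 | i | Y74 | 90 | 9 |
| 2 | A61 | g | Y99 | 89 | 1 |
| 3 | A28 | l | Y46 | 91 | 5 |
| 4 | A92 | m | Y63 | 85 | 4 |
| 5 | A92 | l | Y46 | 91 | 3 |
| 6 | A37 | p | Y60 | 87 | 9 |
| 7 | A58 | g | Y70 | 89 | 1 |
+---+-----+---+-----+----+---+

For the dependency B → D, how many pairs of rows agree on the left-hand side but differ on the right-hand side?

0

B=g: all 2 rows agree on D — 0 pairs.
B=l: all 2 rows agree on D — 0 pairs.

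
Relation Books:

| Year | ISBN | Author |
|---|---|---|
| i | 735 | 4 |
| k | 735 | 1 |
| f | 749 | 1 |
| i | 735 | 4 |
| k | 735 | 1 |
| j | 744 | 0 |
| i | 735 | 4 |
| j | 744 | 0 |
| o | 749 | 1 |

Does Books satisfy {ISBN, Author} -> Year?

(ISBN=735, Author=4): 3 rows → Year = i, i, i ✓
(ISBN=735, Author=1): 2 rows → Year = k, k ✓
(ISBN=749, Author=1): 2 rows → Year takes values {f, o} — violation
(ISBN=744, Author=0): 2 rows → Year = j, j ✓
Two rows agree on {ISBN, Author} but differ on Year, so {ISBN, Author} -> Year does not hold.

No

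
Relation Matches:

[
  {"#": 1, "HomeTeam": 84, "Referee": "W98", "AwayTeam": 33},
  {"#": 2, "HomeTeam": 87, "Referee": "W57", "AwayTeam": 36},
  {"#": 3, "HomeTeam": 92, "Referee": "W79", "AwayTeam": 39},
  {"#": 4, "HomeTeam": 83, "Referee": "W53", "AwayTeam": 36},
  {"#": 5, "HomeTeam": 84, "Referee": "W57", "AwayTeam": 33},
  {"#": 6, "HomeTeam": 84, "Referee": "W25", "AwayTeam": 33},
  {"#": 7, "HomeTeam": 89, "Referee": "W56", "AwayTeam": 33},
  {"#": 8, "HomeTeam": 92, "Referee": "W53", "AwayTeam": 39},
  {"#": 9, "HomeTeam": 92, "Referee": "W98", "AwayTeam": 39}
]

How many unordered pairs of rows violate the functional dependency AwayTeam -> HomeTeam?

4

AwayTeam=33: violating pairs (1,7), (5,7), (6,7) — 3 pairs.
AwayTeam=36: violating pairs (2,4) — 1 pair.
AwayTeam=39: all 3 rows agree on HomeTeam — 0 pairs.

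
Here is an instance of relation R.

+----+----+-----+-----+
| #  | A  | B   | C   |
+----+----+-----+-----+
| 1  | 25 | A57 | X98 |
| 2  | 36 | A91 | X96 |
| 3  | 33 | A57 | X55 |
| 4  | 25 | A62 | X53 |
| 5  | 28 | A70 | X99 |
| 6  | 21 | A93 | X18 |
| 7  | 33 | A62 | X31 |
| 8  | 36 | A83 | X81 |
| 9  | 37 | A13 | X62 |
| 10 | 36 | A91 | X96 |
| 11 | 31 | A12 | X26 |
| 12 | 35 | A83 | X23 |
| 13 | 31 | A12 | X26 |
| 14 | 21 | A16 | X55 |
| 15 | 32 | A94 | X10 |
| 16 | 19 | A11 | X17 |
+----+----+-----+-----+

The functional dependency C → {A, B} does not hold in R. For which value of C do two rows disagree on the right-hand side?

C=X98: row 1 → {A,B} = (25, A57) ✓
C=X96: rows 2, 10 → {A,B} = (36, A91), (36, A91) ✓
C=X55: rows 3, 14 → {A,B} takes values {(33, A57), (21, A16)} — violation
C=X53: row 4 → {A,B} = (25, A62) ✓
C=X99: row 5 → {A,B} = (28, A70) ✓
C=X18: row 6 → {A,B} = (21, A93) ✓
C=X31: row 7 → {A,B} = (33, A62) ✓
C=X81: row 8 → {A,B} = (36, A83) ✓
C=X62: row 9 → {A,B} = (37, A13) ✓
C=X26: rows 11, 13 → {A,B} = (31, A12), (31, A12) ✓
C=X23: row 12 → {A,B} = (35, A83) ✓
C=X10: row 15 → {A,B} = (32, A94) ✓
C=X17: row 16 → {A,B} = (19, A11) ✓
The only C value with inconsistent RHS is C=X55.

X55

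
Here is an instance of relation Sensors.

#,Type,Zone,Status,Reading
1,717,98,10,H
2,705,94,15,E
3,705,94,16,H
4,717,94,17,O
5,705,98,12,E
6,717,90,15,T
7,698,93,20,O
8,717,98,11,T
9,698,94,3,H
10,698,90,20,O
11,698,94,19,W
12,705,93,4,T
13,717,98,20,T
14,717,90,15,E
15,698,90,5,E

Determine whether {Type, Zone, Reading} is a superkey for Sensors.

Rows 8 and 13 have the same {Type, Zone, Reading} value (Type=717, Zone=98, Reading=T) but are distinct tuples, so {Type, Zone, Reading} does not determine every attribute — not a superkey.

No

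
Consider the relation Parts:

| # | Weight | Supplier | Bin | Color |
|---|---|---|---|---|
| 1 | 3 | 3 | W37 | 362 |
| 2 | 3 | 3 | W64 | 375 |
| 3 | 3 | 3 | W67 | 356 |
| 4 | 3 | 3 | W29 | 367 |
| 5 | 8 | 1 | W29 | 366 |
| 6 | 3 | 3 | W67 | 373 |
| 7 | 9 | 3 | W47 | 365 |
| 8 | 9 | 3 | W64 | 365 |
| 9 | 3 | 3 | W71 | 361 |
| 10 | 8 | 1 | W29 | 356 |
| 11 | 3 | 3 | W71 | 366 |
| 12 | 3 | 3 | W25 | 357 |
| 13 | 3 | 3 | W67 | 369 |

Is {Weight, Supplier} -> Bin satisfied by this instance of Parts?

(Weight=3, Supplier=3): rows 1, 2, 3, 4, 6, 9, 11, 12, 13 → Bin takes values {W37, W64, W67, W29, W71, W25} — violation
(Weight=8, Supplier=1): rows 5, 10 → Bin = W29, W29 ✓
(Weight=9, Supplier=3): rows 7, 8 → Bin takes values {W47, W64} — violation
Two rows agree on {Weight, Supplier} but differ on Bin, so {Weight, Supplier} -> Bin does not hold.

No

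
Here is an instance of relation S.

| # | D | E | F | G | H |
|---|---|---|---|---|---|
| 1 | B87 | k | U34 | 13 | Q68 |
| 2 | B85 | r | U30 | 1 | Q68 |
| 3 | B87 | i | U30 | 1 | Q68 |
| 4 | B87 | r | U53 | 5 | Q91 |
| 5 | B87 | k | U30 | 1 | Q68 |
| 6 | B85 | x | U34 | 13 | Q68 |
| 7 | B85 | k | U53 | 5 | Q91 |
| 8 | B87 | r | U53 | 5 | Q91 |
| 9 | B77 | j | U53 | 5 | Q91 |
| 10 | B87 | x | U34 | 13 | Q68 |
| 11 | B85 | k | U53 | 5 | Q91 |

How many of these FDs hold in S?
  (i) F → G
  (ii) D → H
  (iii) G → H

2

(i) F → G: every LHS value maps to a single RHS value — holds.
(ii) D → H: D=B87: rows 1, 3, 4, 5, 8, 10 → H takes values {Q68, Q91} — violation; D=B85: rows 2, 6, 7, 11 → H takes values {Q68, Q91} — violation — fails.
(iii) G → H: every LHS value maps to a single RHS value — holds.
2 of the 3 dependencies hold.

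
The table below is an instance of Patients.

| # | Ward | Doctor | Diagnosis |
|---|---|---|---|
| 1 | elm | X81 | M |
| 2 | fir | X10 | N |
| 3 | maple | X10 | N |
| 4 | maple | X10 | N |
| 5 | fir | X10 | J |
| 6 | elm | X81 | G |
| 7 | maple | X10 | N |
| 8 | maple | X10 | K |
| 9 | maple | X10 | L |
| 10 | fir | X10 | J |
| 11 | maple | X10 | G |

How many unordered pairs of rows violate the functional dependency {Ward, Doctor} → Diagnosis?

(Ward=elm, Doctor=X81): violating pairs (1,6) — 1 pair.
(Ward=fir, Doctor=X10): violating pairs (2,5), (2,10) — 2 pairs.
(Ward=maple, Doctor=X10): violating pairs (3,8), (3,9), (3,11), (4,8), (4,9), (4,11), (7,8), (7,9), (7,11), (8,9), (8,11), (9,11) — 12 pairs.

15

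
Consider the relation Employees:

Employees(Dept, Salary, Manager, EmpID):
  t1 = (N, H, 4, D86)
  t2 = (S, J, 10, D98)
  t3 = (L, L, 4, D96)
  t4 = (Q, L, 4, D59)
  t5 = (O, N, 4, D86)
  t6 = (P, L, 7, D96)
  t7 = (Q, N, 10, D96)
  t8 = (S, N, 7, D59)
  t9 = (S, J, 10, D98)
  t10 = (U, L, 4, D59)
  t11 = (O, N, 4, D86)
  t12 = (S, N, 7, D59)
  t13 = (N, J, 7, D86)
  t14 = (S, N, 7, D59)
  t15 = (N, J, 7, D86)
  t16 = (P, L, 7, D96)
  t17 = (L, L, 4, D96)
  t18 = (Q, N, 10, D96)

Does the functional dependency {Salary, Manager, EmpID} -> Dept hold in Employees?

(Salary=H, Manager=4, EmpID=D86): row 1 → Dept = N ✓
(Salary=J, Manager=10, EmpID=D98): rows 2, 9 → Dept = S, S ✓
(Salary=L, Manager=4, EmpID=D96): rows 3, 17 → Dept = L, L ✓
(Salary=L, Manager=4, EmpID=D59): rows 4, 10 → Dept takes values {Q, U} — violation
(Salary=N, Manager=4, EmpID=D86): rows 5, 11 → Dept = O, O ✓
(Salary=L, Manager=7, EmpID=D96): rows 6, 16 → Dept = P, P ✓
(Salary=N, Manager=10, EmpID=D96): rows 7, 18 → Dept = Q, Q ✓
(Salary=N, Manager=7, EmpID=D59): rows 8, 12, 14 → Dept = S, S, S ✓
(Salary=J, Manager=7, EmpID=D86): rows 13, 15 → Dept = N, N ✓
Two rows agree on {Salary, Manager, EmpID} but differ on Dept, so {Salary, Manager, EmpID} -> Dept does not hold.

No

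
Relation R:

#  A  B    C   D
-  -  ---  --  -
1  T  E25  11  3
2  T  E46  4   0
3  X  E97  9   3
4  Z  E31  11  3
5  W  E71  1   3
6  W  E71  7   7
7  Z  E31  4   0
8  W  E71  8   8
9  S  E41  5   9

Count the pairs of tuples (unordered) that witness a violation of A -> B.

A=T: violating pairs (1,2) — 1 pair.
A=Z: all 2 rows agree on B — 0 pairs.
A=W: all 3 rows agree on B — 0 pairs.

1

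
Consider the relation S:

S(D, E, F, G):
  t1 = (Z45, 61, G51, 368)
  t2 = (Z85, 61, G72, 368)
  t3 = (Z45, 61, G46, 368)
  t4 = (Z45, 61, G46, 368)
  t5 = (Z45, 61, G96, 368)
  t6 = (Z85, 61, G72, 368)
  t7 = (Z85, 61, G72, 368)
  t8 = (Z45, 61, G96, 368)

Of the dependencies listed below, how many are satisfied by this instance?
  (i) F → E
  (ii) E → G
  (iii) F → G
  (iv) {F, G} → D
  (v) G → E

(i) F → E: every LHS value maps to a single RHS value — holds.
(ii) E → G: every LHS value maps to a single RHS value — holds.
(iii) F → G: every LHS value maps to a single RHS value — holds.
(iv) {F, G} → D: every LHS value maps to a single RHS value — holds.
(v) G → E: every LHS value maps to a single RHS value — holds.
5 of the 5 dependencies hold.

5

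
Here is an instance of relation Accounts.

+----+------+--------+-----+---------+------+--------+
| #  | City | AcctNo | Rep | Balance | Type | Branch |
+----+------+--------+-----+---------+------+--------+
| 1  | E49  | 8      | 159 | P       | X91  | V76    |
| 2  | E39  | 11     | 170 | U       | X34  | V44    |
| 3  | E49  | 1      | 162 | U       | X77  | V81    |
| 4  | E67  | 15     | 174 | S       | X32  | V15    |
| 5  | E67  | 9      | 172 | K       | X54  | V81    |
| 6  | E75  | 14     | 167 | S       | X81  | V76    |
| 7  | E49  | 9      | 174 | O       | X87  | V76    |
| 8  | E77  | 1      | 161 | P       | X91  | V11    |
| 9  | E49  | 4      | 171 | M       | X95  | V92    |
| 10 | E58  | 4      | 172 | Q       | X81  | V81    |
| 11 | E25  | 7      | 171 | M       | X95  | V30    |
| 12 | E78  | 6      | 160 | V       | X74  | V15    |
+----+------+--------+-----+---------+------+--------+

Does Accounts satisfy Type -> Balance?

No

Type=X91: rows 1, 8 → Balance = P, P ✓
Type=X34: row 2 → Balance = U ✓
Type=X77: row 3 → Balance = U ✓
Type=X32: row 4 → Balance = S ✓
Type=X54: row 5 → Balance = K ✓
Type=X81: rows 6, 10 → Balance takes values {S, Q} — violation
Type=X87: row 7 → Balance = O ✓
Type=X95: rows 9, 11 → Balance = M, M ✓
Type=X74: row 12 → Balance = V ✓
Two rows agree on Type but differ on Balance, so Type -> Balance does not hold.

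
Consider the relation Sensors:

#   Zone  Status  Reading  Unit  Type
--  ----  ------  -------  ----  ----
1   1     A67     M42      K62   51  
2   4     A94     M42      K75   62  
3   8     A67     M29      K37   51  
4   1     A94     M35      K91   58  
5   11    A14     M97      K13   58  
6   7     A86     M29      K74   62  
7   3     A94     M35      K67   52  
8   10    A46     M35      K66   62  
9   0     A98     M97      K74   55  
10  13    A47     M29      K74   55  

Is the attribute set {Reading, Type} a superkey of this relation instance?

All 10 rows have distinct {Reading, Type} values, so {Reading, Type} → (all attributes) holds and {Reading, Type} is a superkey.

Yes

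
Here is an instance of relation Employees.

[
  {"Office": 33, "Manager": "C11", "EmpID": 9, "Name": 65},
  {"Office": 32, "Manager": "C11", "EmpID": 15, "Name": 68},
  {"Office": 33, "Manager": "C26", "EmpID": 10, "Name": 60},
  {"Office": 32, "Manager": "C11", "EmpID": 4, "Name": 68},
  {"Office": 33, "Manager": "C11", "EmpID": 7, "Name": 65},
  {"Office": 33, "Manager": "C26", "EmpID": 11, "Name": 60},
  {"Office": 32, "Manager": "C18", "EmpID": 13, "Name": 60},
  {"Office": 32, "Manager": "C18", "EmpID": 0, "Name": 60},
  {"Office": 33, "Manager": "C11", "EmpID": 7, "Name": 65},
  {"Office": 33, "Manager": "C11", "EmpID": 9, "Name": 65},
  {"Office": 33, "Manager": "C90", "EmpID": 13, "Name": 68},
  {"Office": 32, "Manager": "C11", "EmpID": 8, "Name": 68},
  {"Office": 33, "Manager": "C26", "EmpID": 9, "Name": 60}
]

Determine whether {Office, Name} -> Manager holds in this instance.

Yes

(Office=33, Name=65): 4 rows → Manager = C11, C11, C11, C11 ✓
(Office=32, Name=68): 3 rows → Manager = C11, C11, C11 ✓
(Office=33, Name=60): 3 rows → Manager = C26, C26, C26 ✓
(Office=32, Name=60): 2 rows → Manager = C18, C18 ✓
(Office=33, Name=68): 1 row → Manager = C90 ✓
Every {Office, Name} value is associated with a single Manager value, so {Office, Name} -> Manager holds.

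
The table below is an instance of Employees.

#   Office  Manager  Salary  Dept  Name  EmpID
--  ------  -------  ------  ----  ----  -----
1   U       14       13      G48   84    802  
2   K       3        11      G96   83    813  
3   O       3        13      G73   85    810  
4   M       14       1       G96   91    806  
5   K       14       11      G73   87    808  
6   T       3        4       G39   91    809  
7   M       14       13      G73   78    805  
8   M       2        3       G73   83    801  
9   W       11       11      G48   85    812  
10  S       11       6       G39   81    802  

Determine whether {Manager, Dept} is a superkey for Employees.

No

Rows 5 and 7 have the same {Manager, Dept} value (Manager=14, Dept=G73) but are distinct tuples, so {Manager, Dept} does not determine every attribute — not a superkey.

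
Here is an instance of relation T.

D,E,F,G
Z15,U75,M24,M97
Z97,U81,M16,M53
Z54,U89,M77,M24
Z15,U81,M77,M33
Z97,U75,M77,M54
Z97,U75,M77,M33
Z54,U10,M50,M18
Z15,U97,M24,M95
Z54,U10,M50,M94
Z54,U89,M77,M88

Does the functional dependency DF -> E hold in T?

No

(D=Z15, F=M24): 2 rows → E takes values {U75, U97} — violation
(D=Z97, F=M16): 1 row → E = U81 ✓
(D=Z54, F=M77): 2 rows → E = U89, U89 ✓
(D=Z15, F=M77): 1 row → E = U81 ✓
(D=Z97, F=M77): 2 rows → E = U75, U75 ✓
(D=Z54, F=M50): 2 rows → E = U10, U10 ✓
Two rows agree on DF but differ on E, so DF -> E does not hold.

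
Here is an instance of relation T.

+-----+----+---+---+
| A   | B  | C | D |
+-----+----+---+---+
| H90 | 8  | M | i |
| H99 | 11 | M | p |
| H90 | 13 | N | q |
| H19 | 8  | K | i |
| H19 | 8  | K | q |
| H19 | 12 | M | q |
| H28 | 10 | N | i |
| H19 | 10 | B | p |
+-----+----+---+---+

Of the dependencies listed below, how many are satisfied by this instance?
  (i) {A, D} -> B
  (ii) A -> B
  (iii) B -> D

(i) {A, D} -> B: (A=H19, D=q): 2 rows → B takes values {8, 12} — violation — fails.
(ii) A -> B: A=H90: 2 rows → B takes values {8, 13} — violation; A=H19: 4 rows → B takes values {8, 12, 10} — violation — fails.
(iii) B -> D: B=8: 3 rows → D takes values {i, q} — violation; B=10: 2 rows → D takes values {i, p} — violation — fails.
None of the 3 dependencies hold.

0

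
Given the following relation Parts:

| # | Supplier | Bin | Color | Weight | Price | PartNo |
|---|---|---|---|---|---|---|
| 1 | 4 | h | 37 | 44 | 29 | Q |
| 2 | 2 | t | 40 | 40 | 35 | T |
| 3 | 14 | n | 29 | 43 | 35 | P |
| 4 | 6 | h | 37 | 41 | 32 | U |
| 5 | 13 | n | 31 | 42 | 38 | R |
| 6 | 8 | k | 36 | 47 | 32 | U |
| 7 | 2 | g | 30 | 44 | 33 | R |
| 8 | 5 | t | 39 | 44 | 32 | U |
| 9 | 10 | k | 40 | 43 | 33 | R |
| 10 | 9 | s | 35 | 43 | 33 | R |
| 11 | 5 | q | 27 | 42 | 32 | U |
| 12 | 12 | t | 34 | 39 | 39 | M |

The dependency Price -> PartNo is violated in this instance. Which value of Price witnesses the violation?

35

Price=29: row 1 → PartNo = Q ✓
Price=35: rows 2, 3 → PartNo takes values {T, P} — violation
Price=32: rows 4, 6, 8, 11 → PartNo = U, U, U, U ✓
Price=38: row 5 → PartNo = R ✓
Price=33: rows 7, 9, 10 → PartNo = R, R, R ✓
Price=39: row 12 → PartNo = M ✓
The only Price value with inconsistent PartNo is Price=35.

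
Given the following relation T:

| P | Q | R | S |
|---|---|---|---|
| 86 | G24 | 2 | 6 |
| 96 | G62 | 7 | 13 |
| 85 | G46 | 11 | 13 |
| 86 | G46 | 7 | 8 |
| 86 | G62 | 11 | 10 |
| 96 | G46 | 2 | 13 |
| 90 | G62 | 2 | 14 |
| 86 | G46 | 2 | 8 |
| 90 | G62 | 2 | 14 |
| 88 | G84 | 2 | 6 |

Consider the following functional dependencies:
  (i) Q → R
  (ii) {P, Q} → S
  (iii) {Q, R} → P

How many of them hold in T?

1

(i) Q → R: Q=G62: 4 rows → R takes values {7, 11, 2} — violation; Q=G46: 4 rows → R takes values {11, 7, 2} — violation — fails.
(ii) {P, Q} → S: every LHS value maps to a single RHS value — holds.
(iii) {Q, R} → P: (Q=G46, R=2): 2 rows → P takes values {96, 86} — violation — fails.
1 of the 3 dependencies holds.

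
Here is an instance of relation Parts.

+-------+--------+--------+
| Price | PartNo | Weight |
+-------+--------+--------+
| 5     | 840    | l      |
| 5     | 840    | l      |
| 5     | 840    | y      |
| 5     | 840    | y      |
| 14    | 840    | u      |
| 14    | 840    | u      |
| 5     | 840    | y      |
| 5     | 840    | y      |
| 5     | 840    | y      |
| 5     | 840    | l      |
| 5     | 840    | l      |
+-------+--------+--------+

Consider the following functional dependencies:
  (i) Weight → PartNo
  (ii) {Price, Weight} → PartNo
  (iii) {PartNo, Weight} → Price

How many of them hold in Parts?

(i) Weight → PartNo: every LHS value maps to a single RHS value — holds.
(ii) {Price, Weight} → PartNo: every LHS value maps to a single RHS value — holds.
(iii) {PartNo, Weight} → Price: every LHS value maps to a single RHS value — holds.
3 of the 3 dependencies hold.

3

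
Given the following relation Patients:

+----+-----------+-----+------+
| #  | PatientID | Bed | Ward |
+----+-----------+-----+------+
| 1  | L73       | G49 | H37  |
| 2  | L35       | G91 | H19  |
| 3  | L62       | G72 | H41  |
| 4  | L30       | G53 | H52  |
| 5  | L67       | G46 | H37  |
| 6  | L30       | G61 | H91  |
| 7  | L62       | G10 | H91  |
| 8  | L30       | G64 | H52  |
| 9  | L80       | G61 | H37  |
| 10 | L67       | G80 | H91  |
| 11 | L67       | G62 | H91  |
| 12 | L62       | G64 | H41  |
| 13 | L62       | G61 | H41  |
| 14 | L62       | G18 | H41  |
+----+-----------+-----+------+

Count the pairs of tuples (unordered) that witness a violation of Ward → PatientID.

8

Ward=H37: violating pairs (1,5), (1,9), (5,9) — 3 pairs.
Ward=H41: all 4 rows agree on PatientID — 0 pairs.
Ward=H52: all 2 rows agree on PatientID — 0 pairs.
Ward=H91: violating pairs (6,7), (6,10), (6,11), (7,10), (7,11) — 5 pairs.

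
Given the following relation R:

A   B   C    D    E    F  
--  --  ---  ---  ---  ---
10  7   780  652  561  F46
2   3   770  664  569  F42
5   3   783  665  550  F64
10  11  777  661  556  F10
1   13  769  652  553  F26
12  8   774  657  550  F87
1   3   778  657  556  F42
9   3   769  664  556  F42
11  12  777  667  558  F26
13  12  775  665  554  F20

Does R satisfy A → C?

A=10: 2 rows → C takes values {780, 777} — violation
A=2: 1 row → C = 770 ✓
A=5: 1 row → C = 783 ✓
A=1: 2 rows → C takes values {769, 778} — violation
A=12: 1 row → C = 774 ✓
A=9: 1 row → C = 769 ✓
A=11: 1 row → C = 777 ✓
A=13: 1 row → C = 775 ✓
Two rows agree on A but differ on C, so A → C does not hold.

No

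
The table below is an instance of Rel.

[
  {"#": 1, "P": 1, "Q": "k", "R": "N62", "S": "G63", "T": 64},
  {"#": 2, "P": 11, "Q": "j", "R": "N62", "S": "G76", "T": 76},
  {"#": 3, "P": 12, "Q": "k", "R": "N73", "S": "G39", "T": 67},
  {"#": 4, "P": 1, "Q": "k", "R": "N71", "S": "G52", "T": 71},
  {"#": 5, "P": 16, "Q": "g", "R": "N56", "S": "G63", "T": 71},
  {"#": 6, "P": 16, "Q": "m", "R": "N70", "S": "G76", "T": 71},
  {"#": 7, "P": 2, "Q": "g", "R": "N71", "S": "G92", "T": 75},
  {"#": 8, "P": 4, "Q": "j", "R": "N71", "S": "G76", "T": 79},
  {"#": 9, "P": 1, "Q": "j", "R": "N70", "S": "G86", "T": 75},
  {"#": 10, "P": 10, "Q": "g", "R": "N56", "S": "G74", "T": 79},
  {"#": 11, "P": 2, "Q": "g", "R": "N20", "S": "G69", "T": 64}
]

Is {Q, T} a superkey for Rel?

Yes

All 11 rows have distinct {Q, T} values, so {Q, T} → (all attributes) holds and {Q, T} is a superkey.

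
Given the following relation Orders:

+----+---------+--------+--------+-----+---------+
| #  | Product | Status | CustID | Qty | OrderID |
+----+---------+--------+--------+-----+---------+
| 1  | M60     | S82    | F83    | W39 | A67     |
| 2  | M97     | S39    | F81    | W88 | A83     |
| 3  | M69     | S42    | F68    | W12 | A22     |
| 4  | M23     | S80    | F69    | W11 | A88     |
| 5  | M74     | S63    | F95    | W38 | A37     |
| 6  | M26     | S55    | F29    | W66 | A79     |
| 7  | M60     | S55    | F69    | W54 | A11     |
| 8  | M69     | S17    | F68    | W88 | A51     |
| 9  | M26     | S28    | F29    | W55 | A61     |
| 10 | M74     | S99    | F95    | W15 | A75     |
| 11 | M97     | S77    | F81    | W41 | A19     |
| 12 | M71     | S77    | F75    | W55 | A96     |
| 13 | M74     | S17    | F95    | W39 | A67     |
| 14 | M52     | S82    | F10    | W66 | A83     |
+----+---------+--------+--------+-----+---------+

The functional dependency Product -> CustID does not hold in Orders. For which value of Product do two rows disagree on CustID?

Product=M60: rows 1, 7 → CustID takes values {F83, F69} — violation
Product=M97: rows 2, 11 → CustID = F81, F81 ✓
Product=M69: rows 3, 8 → CustID = F68, F68 ✓
Product=M23: row 4 → CustID = F69 ✓
Product=M74: rows 5, 10, 13 → CustID = F95, F95, F95 ✓
Product=M26: rows 6, 9 → CustID = F29, F29 ✓
Product=M71: row 12 → CustID = F75 ✓
Product=M52: row 14 → CustID = F10 ✓
The only Product value with inconsistent CustID is Product=M60.

M60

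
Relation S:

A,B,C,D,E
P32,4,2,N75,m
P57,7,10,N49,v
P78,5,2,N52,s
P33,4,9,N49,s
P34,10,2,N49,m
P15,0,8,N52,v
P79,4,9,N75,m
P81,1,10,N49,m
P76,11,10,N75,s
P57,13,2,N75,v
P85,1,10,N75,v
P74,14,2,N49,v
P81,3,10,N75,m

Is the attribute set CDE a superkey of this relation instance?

All 13 rows have distinct CDE values, so CDE → (all attributes) holds and CDE is a superkey.

Yes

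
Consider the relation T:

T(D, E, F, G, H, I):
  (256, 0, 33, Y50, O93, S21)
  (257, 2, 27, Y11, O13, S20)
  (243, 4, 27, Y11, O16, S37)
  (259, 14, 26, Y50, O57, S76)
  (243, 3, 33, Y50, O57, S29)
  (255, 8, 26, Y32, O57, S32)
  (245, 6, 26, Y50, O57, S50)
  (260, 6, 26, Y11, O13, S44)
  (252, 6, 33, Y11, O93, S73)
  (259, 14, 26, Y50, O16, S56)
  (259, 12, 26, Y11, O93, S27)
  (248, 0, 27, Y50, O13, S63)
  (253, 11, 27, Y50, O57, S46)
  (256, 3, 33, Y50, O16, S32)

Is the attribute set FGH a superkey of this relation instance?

Two distinct rows share (F=26, G=Y50, H=O57), so FGH does not determine every attribute — not a superkey.

No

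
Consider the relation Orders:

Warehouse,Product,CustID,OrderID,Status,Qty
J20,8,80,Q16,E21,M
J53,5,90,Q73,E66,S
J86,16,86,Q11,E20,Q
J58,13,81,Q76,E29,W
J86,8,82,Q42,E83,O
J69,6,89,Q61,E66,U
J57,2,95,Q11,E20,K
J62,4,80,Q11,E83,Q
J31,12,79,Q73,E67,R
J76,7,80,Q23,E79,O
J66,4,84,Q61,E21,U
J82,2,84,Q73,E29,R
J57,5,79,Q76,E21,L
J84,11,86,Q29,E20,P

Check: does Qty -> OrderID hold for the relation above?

Qty=M: 1 row → OrderID = Q16 ✓
Qty=S: 1 row → OrderID = Q73 ✓
Qty=Q: 2 rows → OrderID = Q11, Q11 ✓
Qty=W: 1 row → OrderID = Q76 ✓
Qty=O: 2 rows → OrderID takes values {Q42, Q23} — violation
Qty=U: 2 rows → OrderID = Q61, Q61 ✓
Qty=K: 1 row → OrderID = Q11 ✓
Qty=R: 2 rows → OrderID = Q73, Q73 ✓
Qty=L: 1 row → OrderID = Q76 ✓
Qty=P: 1 row → OrderID = Q29 ✓
Two rows agree on Qty but differ on OrderID, so Qty -> OrderID does not hold.

No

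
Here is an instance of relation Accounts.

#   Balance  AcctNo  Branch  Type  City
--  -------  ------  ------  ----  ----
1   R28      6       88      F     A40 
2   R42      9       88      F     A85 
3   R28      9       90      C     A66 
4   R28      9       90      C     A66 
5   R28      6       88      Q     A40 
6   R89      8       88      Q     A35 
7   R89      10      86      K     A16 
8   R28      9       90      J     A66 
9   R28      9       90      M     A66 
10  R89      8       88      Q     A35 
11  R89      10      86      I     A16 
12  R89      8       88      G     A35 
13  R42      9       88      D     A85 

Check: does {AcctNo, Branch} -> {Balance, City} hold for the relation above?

(AcctNo=6, Branch=88): rows 1, 5 → {Balance,City} = (R28, A40), (R28, A40) ✓
(AcctNo=9, Branch=88): rows 2, 13 → {Balance,City} = (R42, A85), (R42, A85) ✓
(AcctNo=9, Branch=90): rows 3, 4, 8, 9 → {Balance,City} = (R28, A66), (R28, A66), (R28, A66), (R28, A66) ✓
(AcctNo=8, Branch=88): rows 6, 10, 12 → {Balance,City} = (R89, A35), (R89, A35), (R89, A35) ✓
(AcctNo=10, Branch=86): rows 7, 11 → {Balance,City} = (R89, A16), (R89, A16) ✓
Every {AcctNo, Branch} value is associated with a single {Balance, City} value, so {AcctNo, Branch} -> {Balance, City} holds.

Yes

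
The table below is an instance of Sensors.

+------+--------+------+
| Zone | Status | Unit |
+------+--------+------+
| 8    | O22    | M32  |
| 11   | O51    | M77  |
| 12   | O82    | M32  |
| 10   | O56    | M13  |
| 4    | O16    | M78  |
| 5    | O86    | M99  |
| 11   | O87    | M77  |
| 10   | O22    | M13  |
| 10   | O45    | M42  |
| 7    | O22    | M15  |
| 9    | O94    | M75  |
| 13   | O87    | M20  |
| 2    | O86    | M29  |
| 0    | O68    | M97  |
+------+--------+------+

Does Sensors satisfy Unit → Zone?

No

Unit=M32: 2 rows → Zone takes values {8, 12} — violation
Unit=M77: 2 rows → Zone = 11, 11 ✓
Unit=M13: 2 rows → Zone = 10, 10 ✓
Unit=M78: 1 row → Zone = 4 ✓
Unit=M99: 1 row → Zone = 5 ✓
Unit=M42: 1 row → Zone = 10 ✓
Unit=M15: 1 row → Zone = 7 ✓
Unit=M75: 1 row → Zone = 9 ✓
Unit=M20: 1 row → Zone = 13 ✓
Unit=M29: 1 row → Zone = 2 ✓
Unit=M97: 1 row → Zone = 0 ✓
Two rows agree on Unit but differ on Zone, so Unit → Zone does not hold.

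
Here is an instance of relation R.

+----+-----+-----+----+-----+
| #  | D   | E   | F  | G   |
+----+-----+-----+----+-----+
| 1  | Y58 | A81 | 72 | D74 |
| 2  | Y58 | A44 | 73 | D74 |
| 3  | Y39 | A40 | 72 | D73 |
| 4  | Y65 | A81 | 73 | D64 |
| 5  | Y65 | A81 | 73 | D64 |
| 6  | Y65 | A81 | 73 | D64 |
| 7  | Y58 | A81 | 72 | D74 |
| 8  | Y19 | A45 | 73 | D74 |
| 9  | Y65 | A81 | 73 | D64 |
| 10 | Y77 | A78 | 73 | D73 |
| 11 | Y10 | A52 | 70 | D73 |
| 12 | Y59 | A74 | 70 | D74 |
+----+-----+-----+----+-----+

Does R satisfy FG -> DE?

No

(F=72, G=D74): rows 1, 7 → {D,E} = (Y58, A81), (Y58, A81) ✓
(F=73, G=D74): rows 2, 8 → {D,E} takes values {(Y58, A44), (Y19, A45)} — violation
(F=72, G=D73): row 3 → {D,E} = (Y39, A40) ✓
(F=73, G=D64): rows 4, 5, 6, 9 → {D,E} = (Y65, A81), (Y65, A81), (Y65, A81), (Y65, A81) ✓
(F=73, G=D73): row 10 → {D,E} = (Y77, A78) ✓
(F=70, G=D73): row 11 → {D,E} = (Y10, A52) ✓
(F=70, G=D74): row 12 → {D,E} = (Y59, A74) ✓
Two rows agree on FG but differ on DE, so FG -> DE does not hold.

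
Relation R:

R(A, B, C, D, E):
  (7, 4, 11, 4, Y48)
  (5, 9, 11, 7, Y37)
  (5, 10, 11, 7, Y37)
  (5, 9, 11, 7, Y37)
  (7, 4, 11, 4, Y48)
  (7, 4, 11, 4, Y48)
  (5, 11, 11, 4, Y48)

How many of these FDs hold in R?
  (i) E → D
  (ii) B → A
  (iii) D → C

3

(i) E → D: every LHS value maps to a single RHS value — holds.
(ii) B → A: every LHS value maps to a single RHS value — holds.
(iii) D → C: every LHS value maps to a single RHS value — holds.
3 of the 3 dependencies hold.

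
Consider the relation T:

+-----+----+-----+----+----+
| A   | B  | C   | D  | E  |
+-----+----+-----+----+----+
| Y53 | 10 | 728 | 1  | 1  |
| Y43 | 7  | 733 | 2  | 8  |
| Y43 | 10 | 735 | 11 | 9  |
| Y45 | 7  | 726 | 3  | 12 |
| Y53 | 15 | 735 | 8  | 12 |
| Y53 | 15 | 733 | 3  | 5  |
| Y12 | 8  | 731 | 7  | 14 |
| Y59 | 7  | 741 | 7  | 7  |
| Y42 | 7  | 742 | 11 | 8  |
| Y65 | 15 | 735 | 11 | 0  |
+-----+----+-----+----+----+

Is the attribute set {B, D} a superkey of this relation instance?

Yes

All 10 rows have distinct {B, D} values, so {B, D} → (all attributes) holds and {B, D} is a superkey.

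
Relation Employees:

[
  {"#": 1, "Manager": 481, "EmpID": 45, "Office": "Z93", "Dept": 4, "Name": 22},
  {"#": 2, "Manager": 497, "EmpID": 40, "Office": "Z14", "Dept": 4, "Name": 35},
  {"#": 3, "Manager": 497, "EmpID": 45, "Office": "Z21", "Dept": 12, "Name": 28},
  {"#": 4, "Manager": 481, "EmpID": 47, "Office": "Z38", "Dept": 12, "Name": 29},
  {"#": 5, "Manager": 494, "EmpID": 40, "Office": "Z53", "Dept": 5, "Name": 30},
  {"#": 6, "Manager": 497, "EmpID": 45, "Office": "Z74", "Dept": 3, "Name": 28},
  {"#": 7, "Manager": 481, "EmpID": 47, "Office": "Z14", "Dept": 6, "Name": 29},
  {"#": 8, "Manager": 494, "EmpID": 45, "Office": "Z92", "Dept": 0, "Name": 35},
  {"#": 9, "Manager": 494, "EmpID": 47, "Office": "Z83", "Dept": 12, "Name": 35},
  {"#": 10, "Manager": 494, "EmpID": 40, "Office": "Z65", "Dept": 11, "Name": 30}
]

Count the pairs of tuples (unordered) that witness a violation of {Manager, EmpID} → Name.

(Manager=497, EmpID=45): all 2 rows agree on Name — 0 pairs.
(Manager=481, EmpID=47): all 2 rows agree on Name — 0 pairs.
(Manager=494, EmpID=40): all 2 rows agree on Name — 0 pairs.

0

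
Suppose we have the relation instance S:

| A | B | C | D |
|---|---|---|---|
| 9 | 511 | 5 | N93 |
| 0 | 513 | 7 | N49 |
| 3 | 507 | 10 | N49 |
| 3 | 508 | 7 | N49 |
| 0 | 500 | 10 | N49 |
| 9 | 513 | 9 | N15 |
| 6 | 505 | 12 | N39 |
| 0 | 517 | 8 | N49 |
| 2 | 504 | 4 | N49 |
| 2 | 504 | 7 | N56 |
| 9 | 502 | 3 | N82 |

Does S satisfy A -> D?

A=9: 3 rows → D takes values {N93, N15, N82} — violation
A=0: 3 rows → D = N49, N49, N49 ✓
A=3: 2 rows → D = N49, N49 ✓
A=6: 1 row → D = N39 ✓
A=2: 2 rows → D takes values {N49, N56} — violation
Two rows agree on A but differ on D, so A -> D does not hold.

No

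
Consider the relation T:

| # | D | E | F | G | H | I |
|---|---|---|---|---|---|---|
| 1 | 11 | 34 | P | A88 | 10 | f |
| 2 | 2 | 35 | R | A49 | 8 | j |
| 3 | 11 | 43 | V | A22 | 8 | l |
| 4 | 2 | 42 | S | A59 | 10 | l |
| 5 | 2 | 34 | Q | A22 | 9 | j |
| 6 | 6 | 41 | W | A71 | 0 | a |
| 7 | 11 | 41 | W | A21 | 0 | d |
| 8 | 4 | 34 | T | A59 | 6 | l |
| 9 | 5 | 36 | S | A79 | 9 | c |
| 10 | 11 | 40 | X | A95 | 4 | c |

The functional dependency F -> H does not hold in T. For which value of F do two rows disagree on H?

S

F=P: row 1 → H = 10 ✓
F=R: row 2 → H = 8 ✓
F=V: row 3 → H = 8 ✓
F=S: rows 4, 9 → H takes values {10, 9} — violation
F=Q: row 5 → H = 9 ✓
F=W: rows 6, 7 → H = 0, 0 ✓
F=T: row 8 → H = 6 ✓
F=X: row 10 → H = 4 ✓
The only F value with inconsistent H is F=S.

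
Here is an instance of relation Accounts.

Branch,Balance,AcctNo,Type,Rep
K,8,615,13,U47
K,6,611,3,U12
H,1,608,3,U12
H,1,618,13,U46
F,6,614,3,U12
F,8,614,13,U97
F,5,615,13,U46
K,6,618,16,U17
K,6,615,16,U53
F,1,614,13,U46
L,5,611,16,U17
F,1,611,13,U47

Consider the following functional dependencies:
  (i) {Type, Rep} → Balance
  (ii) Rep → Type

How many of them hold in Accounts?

1

(i) {Type, Rep} → Balance: (Type=13, Rep=U47): 2 rows → Balance takes values {8, 1} — violation; (Type=3, Rep=U12): 3 rows → Balance takes values {6, 1} — violation; (Type=13, Rep=U46): 3 rows → Balance takes values {1, 5} — violation; (Type=16, Rep=U17): 2 rows → Balance takes values {6, 5} — violation — fails.
(ii) Rep → Type: every LHS value maps to a single RHS value — holds.
1 of the 2 dependencies holds.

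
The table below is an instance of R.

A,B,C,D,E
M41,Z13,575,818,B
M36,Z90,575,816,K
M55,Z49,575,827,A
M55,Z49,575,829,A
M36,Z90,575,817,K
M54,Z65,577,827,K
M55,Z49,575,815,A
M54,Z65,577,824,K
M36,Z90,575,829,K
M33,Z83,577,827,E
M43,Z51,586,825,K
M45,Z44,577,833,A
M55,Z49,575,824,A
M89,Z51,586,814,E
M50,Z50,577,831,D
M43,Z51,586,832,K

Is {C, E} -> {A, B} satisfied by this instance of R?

Yes

(C=575, E=B): 1 row → {A,B} = (M41, Z13) ✓
(C=575, E=K): 3 rows → {A,B} = (M36, Z90), (M36, Z90), (M36, Z90) ✓
(C=575, E=A): 4 rows → {A,B} = (M55, Z49), (M55, Z49), (M55, Z49), (M55, Z49) ✓
(C=577, E=K): 2 rows → {A,B} = (M54, Z65), (M54, Z65) ✓
(C=577, E=E): 1 row → {A,B} = (M33, Z83) ✓
(C=586, E=K): 2 rows → {A,B} = (M43, Z51), (M43, Z51) ✓
(C=577, E=A): 1 row → {A,B} = (M45, Z44) ✓
(C=586, E=E): 1 row → {A,B} = (M89, Z51) ✓
(C=577, E=D): 1 row → {A,B} = (M50, Z50) ✓
Every {C, E} value is associated with a single {A, B} value, so {C, E} -> {A, B} holds.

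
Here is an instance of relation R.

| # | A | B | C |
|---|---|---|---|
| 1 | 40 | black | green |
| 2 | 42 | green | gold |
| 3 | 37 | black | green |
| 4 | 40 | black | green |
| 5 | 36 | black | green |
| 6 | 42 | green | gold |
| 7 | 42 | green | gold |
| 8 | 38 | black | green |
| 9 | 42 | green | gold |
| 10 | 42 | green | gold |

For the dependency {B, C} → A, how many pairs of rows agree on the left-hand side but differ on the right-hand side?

(B=black, C=green): violating pairs (1,3), (1,5), (1,8), (3,4), (3,5), (3,8), (4,5), (4,8), (5,8) — 9 pairs.
(B=green, C=gold): all 5 rows agree on A — 0 pairs.

9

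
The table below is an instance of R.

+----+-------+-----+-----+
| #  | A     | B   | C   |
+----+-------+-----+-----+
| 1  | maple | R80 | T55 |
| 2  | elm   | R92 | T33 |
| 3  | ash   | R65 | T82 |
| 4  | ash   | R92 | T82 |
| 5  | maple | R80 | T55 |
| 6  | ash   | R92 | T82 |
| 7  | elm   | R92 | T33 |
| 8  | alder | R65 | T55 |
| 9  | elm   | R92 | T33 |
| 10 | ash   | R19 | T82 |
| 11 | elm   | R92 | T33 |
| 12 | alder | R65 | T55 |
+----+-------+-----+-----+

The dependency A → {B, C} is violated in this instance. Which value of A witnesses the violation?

A=maple: rows 1, 5 → {B,C} = (R80, T55), (R80, T55) ✓
A=elm: rows 2, 7, 9, 11 → {B,C} = (R92, T33), (R92, T33), (R92, T33), (R92, T33) ✓
A=ash: rows 3, 4, 6, 10 → {B,C} takes values {(R65, T82), (R92, T82), (R19, T82)} — violation
A=alder: rows 8, 12 → {B,C} = (R65, T55), (R65, T55) ✓
The only A value with inconsistent RHS is A=ash.

ash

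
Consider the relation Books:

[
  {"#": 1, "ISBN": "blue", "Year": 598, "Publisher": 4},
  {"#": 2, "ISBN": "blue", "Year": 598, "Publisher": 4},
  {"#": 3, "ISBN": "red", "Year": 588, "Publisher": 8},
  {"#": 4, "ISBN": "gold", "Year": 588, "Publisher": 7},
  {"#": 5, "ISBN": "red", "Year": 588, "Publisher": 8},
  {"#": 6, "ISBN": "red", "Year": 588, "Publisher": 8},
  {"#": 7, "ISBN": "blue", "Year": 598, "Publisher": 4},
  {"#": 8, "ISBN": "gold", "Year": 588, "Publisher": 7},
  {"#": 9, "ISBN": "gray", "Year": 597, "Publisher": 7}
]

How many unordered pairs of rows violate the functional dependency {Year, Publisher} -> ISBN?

0

(Year=598, Publisher=4): all 3 rows agree on ISBN — 0 pairs.
(Year=588, Publisher=8): all 3 rows agree on ISBN — 0 pairs.
(Year=588, Publisher=7): all 2 rows agree on ISBN — 0 pairs.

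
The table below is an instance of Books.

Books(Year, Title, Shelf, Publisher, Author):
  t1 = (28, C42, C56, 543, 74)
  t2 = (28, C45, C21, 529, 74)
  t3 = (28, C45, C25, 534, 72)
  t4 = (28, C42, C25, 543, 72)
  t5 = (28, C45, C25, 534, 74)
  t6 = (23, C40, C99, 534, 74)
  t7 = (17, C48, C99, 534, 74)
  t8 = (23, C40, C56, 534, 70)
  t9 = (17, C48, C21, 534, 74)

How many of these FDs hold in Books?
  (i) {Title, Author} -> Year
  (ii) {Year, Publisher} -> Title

(i) {Title, Author} -> Year: every LHS value maps to a single RHS value — holds.
(ii) {Year, Publisher} -> Title: every LHS value maps to a single RHS value — holds.
2 of the 2 dependencies hold.

2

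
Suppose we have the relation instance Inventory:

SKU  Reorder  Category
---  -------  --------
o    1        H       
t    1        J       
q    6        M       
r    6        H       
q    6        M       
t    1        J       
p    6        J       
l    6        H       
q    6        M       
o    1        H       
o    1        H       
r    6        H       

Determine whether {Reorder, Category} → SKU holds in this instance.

(Reorder=1, Category=H): 3 rows → SKU = o, o, o ✓
(Reorder=1, Category=J): 2 rows → SKU = t, t ✓
(Reorder=6, Category=M): 3 rows → SKU = q, q, q ✓
(Reorder=6, Category=H): 3 rows → SKU takes values {r, l} — violation
(Reorder=6, Category=J): 1 row → SKU = p ✓
Two rows agree on {Reorder, Category} but differ on SKU, so {Reorder, Category} → SKU does not hold.

No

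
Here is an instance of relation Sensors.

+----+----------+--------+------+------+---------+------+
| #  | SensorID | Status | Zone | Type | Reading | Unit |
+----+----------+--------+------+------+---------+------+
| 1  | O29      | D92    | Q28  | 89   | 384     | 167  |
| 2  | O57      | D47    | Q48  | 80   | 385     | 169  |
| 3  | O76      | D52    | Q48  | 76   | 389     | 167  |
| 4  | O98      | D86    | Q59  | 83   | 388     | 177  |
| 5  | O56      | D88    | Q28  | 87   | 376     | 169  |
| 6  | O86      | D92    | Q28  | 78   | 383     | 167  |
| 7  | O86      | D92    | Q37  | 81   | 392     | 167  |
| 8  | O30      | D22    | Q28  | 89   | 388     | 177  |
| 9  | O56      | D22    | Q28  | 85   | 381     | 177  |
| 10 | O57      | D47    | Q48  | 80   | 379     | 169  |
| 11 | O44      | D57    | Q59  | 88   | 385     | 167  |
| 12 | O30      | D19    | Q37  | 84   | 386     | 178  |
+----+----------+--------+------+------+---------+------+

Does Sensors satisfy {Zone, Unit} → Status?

Yes

(Zone=Q28, Unit=167): rows 1, 6 → Status = D92, D92 ✓
(Zone=Q48, Unit=169): rows 2, 10 → Status = D47, D47 ✓
(Zone=Q48, Unit=167): row 3 → Status = D52 ✓
(Zone=Q59, Unit=177): row 4 → Status = D86 ✓
(Zone=Q28, Unit=169): row 5 → Status = D88 ✓
(Zone=Q37, Unit=167): row 7 → Status = D92 ✓
(Zone=Q28, Unit=177): rows 8, 9 → Status = D22, D22 ✓
(Zone=Q59, Unit=167): row 11 → Status = D57 ✓
(Zone=Q37, Unit=178): row 12 → Status = D19 ✓
Every {Zone, Unit} value is associated with a single Status value, so {Zone, Unit} → Status holds.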